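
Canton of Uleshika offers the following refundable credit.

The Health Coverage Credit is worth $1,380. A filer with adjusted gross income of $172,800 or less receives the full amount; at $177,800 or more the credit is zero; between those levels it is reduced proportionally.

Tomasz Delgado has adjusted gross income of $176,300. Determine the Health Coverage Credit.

$414

Health Coverage Credit: $176,300 is $3,500 into a $5,000 phase-out range, leaving 1,500/5,000 of the credit: $1,380 × 1,500/5,000 = $414.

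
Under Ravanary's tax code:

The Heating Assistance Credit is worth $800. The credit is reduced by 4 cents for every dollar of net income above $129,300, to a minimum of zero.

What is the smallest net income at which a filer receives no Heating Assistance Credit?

$149,300

The credit falls by 4% of each dollar above $129,300, so it reaches zero when the excess is $800 / 4% = $20,000: income = $129,300 + $20,000 = $149,300.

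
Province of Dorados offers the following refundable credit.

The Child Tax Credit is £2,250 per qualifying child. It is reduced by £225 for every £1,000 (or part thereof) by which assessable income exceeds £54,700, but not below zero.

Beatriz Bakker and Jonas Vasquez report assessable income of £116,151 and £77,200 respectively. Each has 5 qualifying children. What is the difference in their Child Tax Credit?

£6,075

Beatriz (£116,151): Child Tax Credit: base = 5 × £2,250 = £11,250. income exceeds £54,700 by £61,451 → 62 increments × £225 = £13,950 ≥ base, so the credit is £0.
Jonas (£77,200): Child Tax Credit: base = 5 × £2,250 = £11,250. income exceeds £54,700 by £22,500, which is 23 full-or-partial £1,000 increments; reduction = 23 × £225 = £5,175, leaving £6,075.
Difference: |£0 − £6,075| = £6,075.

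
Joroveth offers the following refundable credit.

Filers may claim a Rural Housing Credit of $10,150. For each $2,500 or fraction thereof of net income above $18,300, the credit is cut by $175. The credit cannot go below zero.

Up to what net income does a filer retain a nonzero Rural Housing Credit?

$160,800

After 57 increments the reduction is 57 × $175 = $9,975, leaving $175; one more increment wipes it out. Increment 57 ends at excess 57 × $2,500 = $142,500, so the highest qualifying income is $18,300 + $142,500 = $160,800.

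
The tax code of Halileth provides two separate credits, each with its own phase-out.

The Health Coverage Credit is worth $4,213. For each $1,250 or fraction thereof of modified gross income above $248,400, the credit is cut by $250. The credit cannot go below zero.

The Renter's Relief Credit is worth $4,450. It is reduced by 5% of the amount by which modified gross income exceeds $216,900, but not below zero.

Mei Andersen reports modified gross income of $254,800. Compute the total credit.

Health Coverage Credit: income exceeds $248,400 by $6,400, which is 6 full-or-partial $1,250 increments; reduction = 6 × $250 = $1,500, leaving $2,713.
Renter's Relief Credit: 5% of the $37,900 excess over $216,900 is $1,895; credit = $4,450 − $1,895 = $2,555.
Total: $2,713 + $2,555 = $5,268.

$5,268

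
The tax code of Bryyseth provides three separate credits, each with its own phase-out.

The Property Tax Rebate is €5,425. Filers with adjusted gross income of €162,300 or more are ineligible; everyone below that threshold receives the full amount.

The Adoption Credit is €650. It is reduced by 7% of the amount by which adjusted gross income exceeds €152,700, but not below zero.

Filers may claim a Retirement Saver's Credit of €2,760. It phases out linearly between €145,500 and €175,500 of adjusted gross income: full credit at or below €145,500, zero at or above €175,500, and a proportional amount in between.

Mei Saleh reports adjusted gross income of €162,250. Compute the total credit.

Property Tax Rebate: €162,250 is below the €162,300 cutoff, so the full €5,425 applies.
Adoption Credit: 7% of the €9,550 excess over €152,700 is €668.50 ≥ base, so the credit is €0.
Retirement Saver's Credit: €162,250 is €16,750 into a €30,000 phase-out range, leaving 13,250/30,000 of the credit: €2,760 × 13,250/30,000 = €1,219.
Total: €5,425 + €0 + €1,219 = €6,644.

€6,644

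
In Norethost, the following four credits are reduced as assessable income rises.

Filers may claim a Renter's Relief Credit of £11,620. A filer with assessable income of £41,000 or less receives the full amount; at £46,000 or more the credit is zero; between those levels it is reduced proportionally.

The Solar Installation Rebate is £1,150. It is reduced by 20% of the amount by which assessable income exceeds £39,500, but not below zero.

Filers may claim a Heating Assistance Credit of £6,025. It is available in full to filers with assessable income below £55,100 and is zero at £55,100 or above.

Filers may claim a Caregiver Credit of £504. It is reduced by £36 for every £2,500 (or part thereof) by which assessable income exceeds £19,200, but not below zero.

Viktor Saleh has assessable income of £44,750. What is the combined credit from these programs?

Renter's Relief Credit: £44,750 is £3,750 into a £5,000 phase-out range, leaving 1,250/5,000 of the credit: £11,620 × 1,250/5,000 = £2,905.
Solar Installation Rebate: 20% of the £5,250 excess over £39,500 is £1,050; credit = £1,150 − £1,050 = £100.
Heating Assistance Credit: £44,750 is below the £55,100 cutoff, so the full £6,025 applies.
Caregiver Credit: income exceeds £19,200 by £25,550, which is 11 full-or-partial £2,500 increments; reduction = 11 × £36 = £396, leaving £108.
Total: £2,905 + £100 + £6,025 + £108 = £9,138.

£9,138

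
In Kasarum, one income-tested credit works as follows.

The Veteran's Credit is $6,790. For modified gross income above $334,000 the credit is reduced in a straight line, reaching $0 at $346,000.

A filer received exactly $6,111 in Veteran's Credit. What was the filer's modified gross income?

$6,111 is 6,111/6,790 of the full $6,790, so 679/6,790 of the $12,000 range has been used: income = $334,000 + $12,000 × 679/6,790 = $335,200.

$335,200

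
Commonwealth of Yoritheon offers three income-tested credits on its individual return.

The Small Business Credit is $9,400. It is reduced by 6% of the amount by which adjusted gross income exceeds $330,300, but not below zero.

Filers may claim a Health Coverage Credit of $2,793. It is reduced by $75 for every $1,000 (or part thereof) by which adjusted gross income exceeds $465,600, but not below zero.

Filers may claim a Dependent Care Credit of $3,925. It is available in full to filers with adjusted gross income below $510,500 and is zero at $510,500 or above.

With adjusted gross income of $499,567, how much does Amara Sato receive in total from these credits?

Small Business Credit: 6% of the $169,267 excess over $330,300 is $10,156.02 ≥ base, so the credit is $0.
Health Coverage Credit: income exceeds $465,600 by $33,967, which is 34 full-or-partial $1,000 increments; reduction = 34 × $75 = $2,550, leaving $243.
Dependent Care Credit: $499,567 is below the $510,500 cutoff, so the full $3,925 applies.
Total: $0 + $243 + $3,925 = $4,168.

$4,168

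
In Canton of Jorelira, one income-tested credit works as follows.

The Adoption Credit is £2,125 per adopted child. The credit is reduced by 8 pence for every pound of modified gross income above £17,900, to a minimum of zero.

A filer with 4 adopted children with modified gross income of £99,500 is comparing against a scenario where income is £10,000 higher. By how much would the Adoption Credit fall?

£800

At £99,500 — base = 4 × £2,125 = £8,500. 8% of the £81,600 excess over £17,900 is £6,528; credit = £8,500 − £6,528 = £1,972.
At £109,500 — base = 4 × £2,125 = £8,500. 8% of the £91,600 excess over £17,900 is £7,328; credit = £8,500 − £7,328 = £1,172.
Lost: £1,972 − £1,172 = £800.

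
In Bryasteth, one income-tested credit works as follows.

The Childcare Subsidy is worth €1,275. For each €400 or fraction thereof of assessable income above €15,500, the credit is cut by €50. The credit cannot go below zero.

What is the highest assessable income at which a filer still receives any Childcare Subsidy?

After 25 increments the reduction is 25 × €50 = €1,250, leaving €25; one more increment wipes it out. Increment 25 ends at excess 25 × €400 = €10,000, so the highest qualifying income is €15,500 + €10,000 = €25,500.

€25,500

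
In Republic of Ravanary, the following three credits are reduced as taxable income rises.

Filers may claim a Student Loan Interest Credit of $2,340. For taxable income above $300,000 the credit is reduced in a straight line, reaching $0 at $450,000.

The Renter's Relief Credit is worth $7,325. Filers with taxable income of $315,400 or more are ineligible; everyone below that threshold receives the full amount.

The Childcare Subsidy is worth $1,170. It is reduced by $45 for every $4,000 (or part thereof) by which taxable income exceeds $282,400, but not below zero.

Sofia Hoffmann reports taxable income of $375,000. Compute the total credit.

Student Loan Interest Credit: $375,000 is $75,000 into a $150,000 phase-out range, leaving 75,000/150,000 of the credit: $2,340 × 75,000/150,000 = $1,170.
Renter's Relief Credit: $375,000 meets or exceeds the $315,400 cutoff, so the credit is $0.
Childcare Subsidy: income exceeds $282,400 by $92,600, which is 24 full-or-partial $4,000 increments; reduction = 24 × $45 = $1,080, leaving $90.
Total: $1,170 + $0 + $90 = $1,260.

$1,260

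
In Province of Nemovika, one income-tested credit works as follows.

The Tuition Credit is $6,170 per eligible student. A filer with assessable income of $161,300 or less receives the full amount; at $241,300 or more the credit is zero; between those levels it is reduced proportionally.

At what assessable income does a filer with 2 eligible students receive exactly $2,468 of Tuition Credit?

$225,300

Full credit = 2 × $6,170 = $12,340.
$2,468 is 2,468/12,340 of the full $12,340, so 9,872/12,340 of the $80,000 range has been used: income = $161,300 + $80,000 × 9,872/12,340 = $225,300.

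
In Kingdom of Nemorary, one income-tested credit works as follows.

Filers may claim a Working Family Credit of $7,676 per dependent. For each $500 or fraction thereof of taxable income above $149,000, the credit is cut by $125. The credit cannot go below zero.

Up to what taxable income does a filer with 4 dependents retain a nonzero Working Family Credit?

Full credit = 4 × $7,676 = $30,704.
After 245 increments the reduction is 245 × $125 = $30,625, leaving $79; one more increment wipes it out. Increment 245 ends at excess 245 × $500 = $122,500, so the highest qualifying income is $149,000 + $122,500 = $271,500.

$271,500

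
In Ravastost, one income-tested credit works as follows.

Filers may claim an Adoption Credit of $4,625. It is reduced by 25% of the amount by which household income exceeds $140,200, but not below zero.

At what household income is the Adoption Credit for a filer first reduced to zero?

The credit falls by 25% of each dollar above $140,200, so it reaches zero when the excess is $4,625 / 25% = $18,500: income = $140,200 + $18,500 = $158,700.

$158,700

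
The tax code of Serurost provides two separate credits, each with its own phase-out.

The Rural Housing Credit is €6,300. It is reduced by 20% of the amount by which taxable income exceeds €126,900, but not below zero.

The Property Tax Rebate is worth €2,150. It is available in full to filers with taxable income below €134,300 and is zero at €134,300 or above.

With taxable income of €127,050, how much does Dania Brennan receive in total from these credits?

€8,420

Rural Housing Credit: 20% of the €150 excess over €126,900 is €30; credit = €6,300 − €30 = €6,270.
Property Tax Rebate: €127,050 is below the €134,300 cutoff, so the full €2,150 applies.
Total: €6,270 + €2,150 = €8,420.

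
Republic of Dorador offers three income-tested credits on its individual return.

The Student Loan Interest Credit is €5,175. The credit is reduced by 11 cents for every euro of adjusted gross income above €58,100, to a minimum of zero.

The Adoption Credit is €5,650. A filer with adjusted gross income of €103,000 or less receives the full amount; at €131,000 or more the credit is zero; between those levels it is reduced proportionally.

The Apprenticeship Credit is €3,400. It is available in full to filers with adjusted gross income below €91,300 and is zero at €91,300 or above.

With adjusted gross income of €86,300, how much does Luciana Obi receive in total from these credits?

Student Loan Interest Credit: 11% of the €28,200 excess over €58,100 is €3,102; credit = €5,175 − €3,102 = €2,073.
Adoption Credit: €86,300 is at or below the €103,000 threshold, so the full €5,650 applies.
Apprenticeship Credit: €86,300 is below the €91,300 cutoff, so the full €3,400 applies.
Total: €2,073 + €5,650 + €3,400 = €11,123.

€11,123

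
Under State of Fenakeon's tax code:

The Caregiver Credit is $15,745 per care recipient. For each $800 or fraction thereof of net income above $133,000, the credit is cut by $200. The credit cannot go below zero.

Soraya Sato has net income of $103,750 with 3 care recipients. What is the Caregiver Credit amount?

Caregiver Credit: base = 3 × $15,745 = $47,235. $103,750 is at or below the $133,000 threshold, so the full $47,235 applies.

$47,235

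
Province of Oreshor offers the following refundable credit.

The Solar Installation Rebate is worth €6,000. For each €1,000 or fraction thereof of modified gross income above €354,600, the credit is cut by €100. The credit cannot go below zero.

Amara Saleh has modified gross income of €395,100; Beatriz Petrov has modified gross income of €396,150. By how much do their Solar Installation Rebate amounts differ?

Amara (€395,100): Solar Installation Rebate: income exceeds €354,600 by €40,500, which is 41 full-or-partial €1,000 increments; reduction = 41 × €100 = €4,100, leaving €1,900.
Beatriz (€396,150): Solar Installation Rebate: income exceeds €354,600 by €41,550, which is 42 full-or-partial €1,000 increments; reduction = 42 × €100 = €4,200, leaving €1,800.
Difference: |€1,900 − €1,800| = €100.

€100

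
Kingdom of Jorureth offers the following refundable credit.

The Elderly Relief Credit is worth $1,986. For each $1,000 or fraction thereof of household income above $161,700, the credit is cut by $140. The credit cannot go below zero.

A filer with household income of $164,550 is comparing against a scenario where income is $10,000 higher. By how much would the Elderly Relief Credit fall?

At $164,550 — income exceeds $161,700 by $2,850, which is 3 full-or-partial $1,000 increments; reduction = 3 × $140 = $420, leaving $1,566.
At $174,550 — income exceeds $161,700 by $12,850, which is 13 full-or-partial $1,000 increments; reduction = 13 × $140 = $1,820, leaving $166.
Lost: $1,566 − $166 = $1,400.

$1,400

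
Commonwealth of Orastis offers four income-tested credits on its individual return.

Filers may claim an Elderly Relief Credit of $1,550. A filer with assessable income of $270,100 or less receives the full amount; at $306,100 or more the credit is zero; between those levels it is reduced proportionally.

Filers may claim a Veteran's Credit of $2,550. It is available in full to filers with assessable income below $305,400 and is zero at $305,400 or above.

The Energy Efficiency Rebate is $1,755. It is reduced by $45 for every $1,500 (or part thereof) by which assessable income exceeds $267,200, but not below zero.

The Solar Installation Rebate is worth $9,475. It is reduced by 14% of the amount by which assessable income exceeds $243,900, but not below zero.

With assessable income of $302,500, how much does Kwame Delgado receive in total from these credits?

$4,651

Elderly Relief Credit: $302,500 is $32,400 into a $36,000 phase-out range, leaving 3,600/36,000 of the credit: $1,550 × 3,600/36,000 = $155.
Veteran's Credit: $302,500 is below the $305,400 cutoff, so the full $2,550 applies.
Energy Efficiency Rebate: income exceeds $267,200 by $35,300, which is 24 full-or-partial $1,500 increments; reduction = 24 × $45 = $1,080, leaving $675.
Solar Installation Rebate: 14% of the $58,600 excess over $243,900 is $8,204; credit = $9,475 − $8,204 = $1,271.
Total: $155 + $2,550 + $675 + $1,271 = $4,651.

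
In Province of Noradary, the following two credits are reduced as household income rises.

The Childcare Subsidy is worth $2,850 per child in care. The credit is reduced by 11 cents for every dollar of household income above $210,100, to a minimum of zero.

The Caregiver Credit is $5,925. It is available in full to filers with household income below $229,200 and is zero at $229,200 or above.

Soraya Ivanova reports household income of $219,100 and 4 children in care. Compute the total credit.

Childcare Subsidy: base = 4 × $2,850 = $11,400. 11% of the $9,000 excess over $210,100 is $990; credit = $11,400 − $990 = $10,410.
Caregiver Credit: $219,100 is below the $229,200 cutoff, so the full $5,925 applies.
Total: $10,410 + $5,925 = $16,335.

$16,335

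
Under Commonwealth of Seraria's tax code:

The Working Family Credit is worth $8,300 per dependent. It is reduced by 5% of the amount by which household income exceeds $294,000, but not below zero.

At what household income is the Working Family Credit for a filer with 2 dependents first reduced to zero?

$626,000

Full credit = 2 × $8,300 = $16,600.
The credit falls by 5% of each dollar above $294,000, so it reaches zero when the excess is $16,600 / 5% = $332,000: income = $294,000 + $332,000 = $626,000.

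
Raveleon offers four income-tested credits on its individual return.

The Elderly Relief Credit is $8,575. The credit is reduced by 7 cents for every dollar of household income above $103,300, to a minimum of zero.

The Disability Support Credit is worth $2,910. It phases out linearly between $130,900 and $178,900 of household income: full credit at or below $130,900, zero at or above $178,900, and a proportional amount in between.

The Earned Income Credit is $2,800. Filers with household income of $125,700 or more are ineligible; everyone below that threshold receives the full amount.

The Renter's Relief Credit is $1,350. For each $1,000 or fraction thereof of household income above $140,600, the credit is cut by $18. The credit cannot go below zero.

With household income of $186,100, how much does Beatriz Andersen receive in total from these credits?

Elderly Relief Credit: 7% of the $82,800 excess over $103,300 is $5,796; credit = $8,575 − $5,796 = $2,779.
Disability Support Credit: $186,100 is at or above $178,900, so the credit is $0.
Earned Income Credit: $186,100 meets or exceeds the $125,700 cutoff, so the credit is $0.
Renter's Relief Credit: income exceeds $140,600 by $45,500, which is 46 full-or-partial $1,000 increments; reduction = 46 × $18 = $828, leaving $522.
Total: $2,779 + $0 + $0 + $522 = $3,301.

$3,301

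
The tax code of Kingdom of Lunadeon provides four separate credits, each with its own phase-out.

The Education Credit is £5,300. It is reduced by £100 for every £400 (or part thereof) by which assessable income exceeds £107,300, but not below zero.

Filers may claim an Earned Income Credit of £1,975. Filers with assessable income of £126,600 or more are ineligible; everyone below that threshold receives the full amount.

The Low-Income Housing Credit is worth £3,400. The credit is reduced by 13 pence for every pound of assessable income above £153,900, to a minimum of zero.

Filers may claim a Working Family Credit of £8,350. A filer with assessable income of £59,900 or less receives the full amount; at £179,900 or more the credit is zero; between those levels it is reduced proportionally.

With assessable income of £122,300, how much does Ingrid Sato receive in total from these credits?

Education Credit: income exceeds £107,300 by £15,000, which is 38 full-or-partial £400 increments; reduction = 38 × £100 = £3,800, leaving £1,500.
Earned Income Credit: £122,300 is below the £126,600 cutoff, so the full £1,975 applies.
Low-Income Housing Credit: £122,300 is at or below the £153,900 threshold, so the full £3,400 applies.
Working Family Credit: £122,300 is £62,400 into a £120,000 phase-out range, leaving 57,600/120,000 of the credit: £8,350 × 57,600/120,000 = £4,008.
Total: £1,500 + £1,975 + £3,400 + £4,008 = £10,883.

£10,883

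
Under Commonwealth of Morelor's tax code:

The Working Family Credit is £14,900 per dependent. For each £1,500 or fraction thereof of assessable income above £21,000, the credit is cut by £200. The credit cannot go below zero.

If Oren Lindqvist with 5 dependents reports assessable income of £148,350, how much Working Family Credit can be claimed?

Working Family Credit: base = 5 × £14,900 = £74,500. income exceeds £21,000 by £127,350, which is 85 full-or-partial £1,500 increments; reduction = 85 × £200 = £17,000, leaving £57,500.

£57,500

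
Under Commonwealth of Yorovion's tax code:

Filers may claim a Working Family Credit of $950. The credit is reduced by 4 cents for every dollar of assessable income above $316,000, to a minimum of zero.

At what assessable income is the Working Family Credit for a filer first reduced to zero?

The credit falls by 4% of each dollar above $316,000, so it reaches zero when the excess is $950 / 4% = $23,750: income = $316,000 + $23,750 = $339,750.

$339,750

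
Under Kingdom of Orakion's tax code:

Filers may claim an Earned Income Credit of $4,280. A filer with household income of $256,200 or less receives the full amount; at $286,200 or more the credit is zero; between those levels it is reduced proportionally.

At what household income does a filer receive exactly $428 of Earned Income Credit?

$428 is 428/4,280 of the full $4,280, so 3,852/4,280 of the $30,000 range has been used: income = $256,200 + $30,000 × 3,852/4,280 = $283,200.

$283,200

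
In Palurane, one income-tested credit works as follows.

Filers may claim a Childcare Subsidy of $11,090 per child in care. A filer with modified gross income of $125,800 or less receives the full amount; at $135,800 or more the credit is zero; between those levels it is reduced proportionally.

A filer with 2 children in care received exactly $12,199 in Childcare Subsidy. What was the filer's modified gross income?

Full credit = 2 × $11,090 = $22,180.
$12,199 is 12,199/22,180 of the full $22,180, so 9,981/22,180 of the $10,000 range has been used: income = $125,800 + $10,000 × 9,981/22,180 = $130,300.

$130,300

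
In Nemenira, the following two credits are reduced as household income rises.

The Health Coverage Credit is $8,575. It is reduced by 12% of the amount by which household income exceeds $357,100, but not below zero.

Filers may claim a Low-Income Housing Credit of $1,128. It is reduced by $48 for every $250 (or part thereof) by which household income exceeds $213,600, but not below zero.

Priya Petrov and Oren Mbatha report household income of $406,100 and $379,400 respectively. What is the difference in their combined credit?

$3,204

Priya ($406,100): Health Coverage Credit: 12% of the $49,000 excess over $357,100 is $5,880; credit = $8,575 − $5,880 = $2,695. Low-Income Housing Credit: income exceeds $213,600 by $192,500 → 770 increments × $48 = $36,960 ≥ base, so the credit is $0. total $2,695 + $0 = $2,695
Oren ($379,400): Health Coverage Credit: 12% of the $22,300 excess over $357,100 is $2,676; credit = $8,575 − $2,676 = $5,899. Low-Income Housing Credit: income exceeds $213,600 by $165,800 → 664 increments × $48 = $31,872 ≥ base, so the credit is $0. total $5,899 + $0 = $5,899
Difference: |$2,695 − $5,899| = $3,204.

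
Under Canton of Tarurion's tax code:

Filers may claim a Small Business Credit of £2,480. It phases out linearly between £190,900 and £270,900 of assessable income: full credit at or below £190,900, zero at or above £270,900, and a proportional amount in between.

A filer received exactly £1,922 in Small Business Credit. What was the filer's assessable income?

£1,922 is 1,922/2,480 of the full £2,480, so 558/2,480 of the £80,000 range has been used: income = £190,900 + £80,000 × 558/2,480 = £208,900.

£208,900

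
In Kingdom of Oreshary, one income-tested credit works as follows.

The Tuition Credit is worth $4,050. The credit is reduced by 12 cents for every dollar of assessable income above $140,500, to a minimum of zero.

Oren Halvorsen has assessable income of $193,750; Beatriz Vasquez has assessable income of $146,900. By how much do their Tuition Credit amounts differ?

$3,282

Oren ($193,750): Tuition Credit: 12% of the $53,250 excess over $140,500 is $6,390 ≥ base, so the credit is $0.
Beatriz ($146,900): Tuition Credit: 12% of the $6,400 excess over $140,500 is $768; credit = $4,050 − $768 = $3,282.
Difference: |$0 − $3,282| = $3,282.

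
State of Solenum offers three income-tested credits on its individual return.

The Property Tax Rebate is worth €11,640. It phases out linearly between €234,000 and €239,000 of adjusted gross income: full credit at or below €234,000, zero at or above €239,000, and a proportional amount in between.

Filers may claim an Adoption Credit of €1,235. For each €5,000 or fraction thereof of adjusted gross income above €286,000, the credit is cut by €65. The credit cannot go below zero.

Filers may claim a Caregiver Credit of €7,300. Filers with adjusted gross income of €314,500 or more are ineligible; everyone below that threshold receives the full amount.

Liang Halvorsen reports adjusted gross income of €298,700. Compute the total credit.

Property Tax Rebate: €298,700 is at or above €239,000, so the credit is €0.
Adoption Credit: income exceeds €286,000 by €12,700, which is 3 full-or-partial €5,000 increments; reduction = 3 × €65 = €195, leaving €1,040.
Caregiver Credit: €298,700 is below the €314,500 cutoff, so the full €7,300 applies.
Total: €0 + €1,040 + €7,300 = €8,340.

€8,340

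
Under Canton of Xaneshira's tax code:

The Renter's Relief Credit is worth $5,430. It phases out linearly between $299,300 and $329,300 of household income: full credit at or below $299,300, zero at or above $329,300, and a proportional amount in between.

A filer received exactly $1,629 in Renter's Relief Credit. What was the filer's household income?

$320,300

$1,629 is 1,629/5,430 of the full $5,430, so 3,801/5,430 of the $30,000 range has been used: income = $299,300 + $30,000 × 3,801/5,430 = $320,300.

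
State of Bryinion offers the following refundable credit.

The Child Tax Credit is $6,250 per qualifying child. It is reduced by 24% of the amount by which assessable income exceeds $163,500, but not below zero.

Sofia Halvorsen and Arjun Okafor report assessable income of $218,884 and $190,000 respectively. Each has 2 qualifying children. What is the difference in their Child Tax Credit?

Sofia ($218,884): Child Tax Credit: base = 2 × $6,250 = $12,500. 24% of the $55,384 excess over $163,500 is $13,292.16 ≥ base, so the credit is $0.
Arjun ($190,000): Child Tax Credit: base = 2 × $6,250 = $12,500. 24% of the $26,500 excess over $163,500 is $6,360; credit = $12,500 − $6,360 = $6,140.
Difference: |$0 − $6,140| = $6,140.

$6,140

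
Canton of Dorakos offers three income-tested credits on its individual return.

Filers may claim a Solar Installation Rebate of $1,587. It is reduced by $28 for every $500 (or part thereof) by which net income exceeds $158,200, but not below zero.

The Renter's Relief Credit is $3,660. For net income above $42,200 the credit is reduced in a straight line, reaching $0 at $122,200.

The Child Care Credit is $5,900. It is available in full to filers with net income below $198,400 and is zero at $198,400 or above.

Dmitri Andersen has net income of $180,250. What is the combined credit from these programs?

$6,227

Solar Installation Rebate: income exceeds $158,200 by $22,050, which is 45 full-or-partial $500 increments; reduction = 45 × $28 = $1,260, leaving $327.
Renter's Relief Credit: $180,250 is at or above $122,200, so the credit is $0.
Child Care Credit: $180,250 is below the $198,400 cutoff, so the full $5,900 applies.
Total: $327 + $0 + $5,900 = $6,227.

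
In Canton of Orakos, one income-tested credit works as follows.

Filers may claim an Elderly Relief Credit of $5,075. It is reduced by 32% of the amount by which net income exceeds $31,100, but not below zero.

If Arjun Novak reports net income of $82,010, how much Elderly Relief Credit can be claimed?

$0

Elderly Relief Credit: 32% of the $50,910 excess over $31,100 is $16,291.20 ≥ base, so the credit is $0.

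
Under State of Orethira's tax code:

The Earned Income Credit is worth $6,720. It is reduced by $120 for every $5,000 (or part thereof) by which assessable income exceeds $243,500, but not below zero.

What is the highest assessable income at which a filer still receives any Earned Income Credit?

$518,500

After 55 increments the reduction is 55 × $120 = $6,600, leaving $120; one more increment wipes it out. Increment 55 ends at excess 55 × $5,000 = $275,000, so the highest qualifying income is $243,500 + $275,000 = $518,500.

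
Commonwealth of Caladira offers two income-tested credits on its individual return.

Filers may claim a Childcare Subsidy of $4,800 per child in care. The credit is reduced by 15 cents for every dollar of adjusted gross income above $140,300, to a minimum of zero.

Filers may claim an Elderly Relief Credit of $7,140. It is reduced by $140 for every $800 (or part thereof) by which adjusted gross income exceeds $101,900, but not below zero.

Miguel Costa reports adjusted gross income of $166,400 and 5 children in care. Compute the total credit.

$20,085

Childcare Subsidy: base = 5 × $4,800 = $24,000. 15% of the $26,100 excess over $140,300 is $3,915; credit = $24,000 − $3,915 = $20,085.
Elderly Relief Credit: income exceeds $101,900 by $64,500 → 81 increments × $140 = $11,340 ≥ base, so the credit is $0.
Total: $20,085 + $0 = $20,085.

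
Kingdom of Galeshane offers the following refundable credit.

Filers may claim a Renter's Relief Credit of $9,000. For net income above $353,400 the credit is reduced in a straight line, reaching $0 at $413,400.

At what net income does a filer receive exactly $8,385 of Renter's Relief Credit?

$8,385 is 8,385/9,000 of the full $9,000, so 615/9,000 of the $60,000 range has been used: income = $353,400 + $60,000 × 615/9,000 = $357,500.

$357,500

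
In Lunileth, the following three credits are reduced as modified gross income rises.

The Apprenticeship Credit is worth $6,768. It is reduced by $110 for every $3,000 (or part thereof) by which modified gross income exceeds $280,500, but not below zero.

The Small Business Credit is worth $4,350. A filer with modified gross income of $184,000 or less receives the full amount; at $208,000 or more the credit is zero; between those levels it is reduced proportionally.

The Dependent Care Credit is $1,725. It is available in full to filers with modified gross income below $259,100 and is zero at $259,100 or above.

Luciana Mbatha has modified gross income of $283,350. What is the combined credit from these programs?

Apprenticeship Credit: income exceeds $280,500 by $2,850, which is 1 full-or-partial $3,000 increment; reduction = 1 × $110 = $110, leaving $6,658.
Small Business Credit: $283,350 is at or above $208,000, so the credit is $0.
Dependent Care Credit: $283,350 meets or exceeds the $259,100 cutoff, so the credit is $0.
Total: $6,658 + $0 + $0 = $6,658.

$6,658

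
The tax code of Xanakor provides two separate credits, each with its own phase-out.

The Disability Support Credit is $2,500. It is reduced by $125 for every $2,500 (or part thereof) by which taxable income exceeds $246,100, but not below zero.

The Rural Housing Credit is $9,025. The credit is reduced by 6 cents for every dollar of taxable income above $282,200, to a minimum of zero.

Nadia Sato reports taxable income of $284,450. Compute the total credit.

$9,390

Disability Support Credit: income exceeds $246,100 by $38,350, which is 16 full-or-partial $2,500 increments; reduction = 16 × $125 = $2,000, leaving $500.
Rural Housing Credit: 6% of the $2,250 excess over $282,200 is $135; credit = $9,025 − $135 = $8,890.
Total: $500 + $8,890 = $9,390.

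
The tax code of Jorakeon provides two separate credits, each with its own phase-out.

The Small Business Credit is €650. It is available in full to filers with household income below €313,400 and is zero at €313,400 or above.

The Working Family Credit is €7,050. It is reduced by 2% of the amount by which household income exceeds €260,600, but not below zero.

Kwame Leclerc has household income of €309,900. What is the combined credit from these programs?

Small Business Credit: €309,900 is below the €313,400 cutoff, so the full €650 applies.
Working Family Credit: 2% of the €49,300 excess over €260,600 is €986; credit = €7,050 − €986 = €6,064.
Total: €650 + €6,064 = €6,714.

€6,714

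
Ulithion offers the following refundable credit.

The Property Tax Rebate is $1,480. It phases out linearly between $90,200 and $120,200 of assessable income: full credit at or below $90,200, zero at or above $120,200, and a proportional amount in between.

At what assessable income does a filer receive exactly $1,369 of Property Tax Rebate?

$92,450

$1,369 is 1,369/1,480 of the full $1,480, so 111/1,480 of the $30,000 range has been used: income = $90,200 + $30,000 × 111/1,480 = $92,450.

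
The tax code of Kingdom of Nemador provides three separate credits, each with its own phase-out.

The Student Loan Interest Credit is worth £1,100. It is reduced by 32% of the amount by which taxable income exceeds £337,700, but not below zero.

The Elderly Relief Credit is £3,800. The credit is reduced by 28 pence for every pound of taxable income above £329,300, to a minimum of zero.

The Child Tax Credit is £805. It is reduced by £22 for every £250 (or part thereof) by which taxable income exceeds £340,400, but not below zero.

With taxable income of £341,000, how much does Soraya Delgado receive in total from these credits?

Student Loan Interest Credit: 32% of the £3,300 excess over £337,700 is £1,056; credit = £1,100 − £1,056 = £44.
Elderly Relief Credit: 28% of the £11,700 excess over £329,300 is £3,276; credit = £3,800 − £3,276 = £524.
Child Tax Credit: income exceeds £340,400 by £600, which is 3 full-or-partial £250 increments; reduction = 3 × £22 = £66, leaving £739.
Total: £44 + £524 + £739 = £1,307.

£1,307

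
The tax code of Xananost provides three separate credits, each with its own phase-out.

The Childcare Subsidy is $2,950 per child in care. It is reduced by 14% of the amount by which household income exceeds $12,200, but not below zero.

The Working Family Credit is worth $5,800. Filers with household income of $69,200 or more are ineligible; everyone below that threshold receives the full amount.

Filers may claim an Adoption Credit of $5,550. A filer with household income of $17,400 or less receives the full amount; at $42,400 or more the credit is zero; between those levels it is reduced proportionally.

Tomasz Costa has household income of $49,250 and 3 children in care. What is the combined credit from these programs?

$9,463

Childcare Subsidy: base = 3 × $2,950 = $8,850. 14% of the $37,050 excess over $12,200 is $5,187; credit = $8,850 − $5,187 = $3,663.
Working Family Credit: $49,250 is below the $69,200 cutoff, so the full $5,800 applies.
Adoption Credit: $49,250 is at or above $42,400, so the credit is $0.
Total: $3,663 + $5,800 + $0 = $9,463.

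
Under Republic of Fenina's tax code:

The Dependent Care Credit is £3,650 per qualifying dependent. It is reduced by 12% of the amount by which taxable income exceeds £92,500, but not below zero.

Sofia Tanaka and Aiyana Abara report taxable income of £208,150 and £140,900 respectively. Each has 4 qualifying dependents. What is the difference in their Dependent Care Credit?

Sofia (£208,150): Dependent Care Credit: base = 4 × £3,650 = £14,600. 12% of the £115,650 excess over £92,500 is £13,878; credit = £14,600 − £13,878 = £722.
Aiyana (£140,900): Dependent Care Credit: base = 4 × £3,650 = £14,600. 12% of the £48,400 excess over £92,500 is £5,808; credit = £14,600 − £5,808 = £8,792.
Difference: |£722 − £8,792| = £8,070.

£8,070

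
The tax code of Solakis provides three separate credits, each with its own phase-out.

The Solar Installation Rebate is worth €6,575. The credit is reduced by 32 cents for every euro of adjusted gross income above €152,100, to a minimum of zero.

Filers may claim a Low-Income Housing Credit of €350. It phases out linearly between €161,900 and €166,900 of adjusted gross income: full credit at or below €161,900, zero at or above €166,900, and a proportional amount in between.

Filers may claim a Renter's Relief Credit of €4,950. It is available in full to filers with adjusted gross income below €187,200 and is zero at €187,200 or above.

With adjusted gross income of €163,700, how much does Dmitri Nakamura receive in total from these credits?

€8,037

Solar Installation Rebate: 32% of the €11,600 excess over €152,100 is €3,712; credit = €6,575 − €3,712 = €2,863.
Low-Income Housing Credit: €163,700 is €1,800 into a €5,000 phase-out range, leaving 3,200/5,000 of the credit: €350 × 3,200/5,000 = €224.
Renter's Relief Credit: €163,700 is below the €187,200 cutoff, so the full €4,950 applies.
Total: €2,863 + €224 + €4,950 = €8,037.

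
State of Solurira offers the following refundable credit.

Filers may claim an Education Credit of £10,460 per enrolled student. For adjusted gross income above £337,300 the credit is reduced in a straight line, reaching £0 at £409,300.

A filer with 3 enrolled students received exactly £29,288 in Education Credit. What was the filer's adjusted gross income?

Full credit = 3 × £10,460 = £31,380.
£29,288 is 29,288/31,380 of the full £31,380, so 2,092/31,380 of the £72,000 range has been used: income = £337,300 + £72,000 × 2,092/31,380 = £342,100.

£342,100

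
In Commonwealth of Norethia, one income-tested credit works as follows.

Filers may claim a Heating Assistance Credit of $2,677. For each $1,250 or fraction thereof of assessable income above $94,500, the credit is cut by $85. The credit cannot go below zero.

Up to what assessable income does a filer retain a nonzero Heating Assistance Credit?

$133,250

After 31 increments the reduction is 31 × $85 = $2,635, leaving $42; one more increment wipes it out. Increment 31 ends at excess 31 × $1,250 = $38,750, so the highest qualifying income is $94,500 + $38,750 = $133,250.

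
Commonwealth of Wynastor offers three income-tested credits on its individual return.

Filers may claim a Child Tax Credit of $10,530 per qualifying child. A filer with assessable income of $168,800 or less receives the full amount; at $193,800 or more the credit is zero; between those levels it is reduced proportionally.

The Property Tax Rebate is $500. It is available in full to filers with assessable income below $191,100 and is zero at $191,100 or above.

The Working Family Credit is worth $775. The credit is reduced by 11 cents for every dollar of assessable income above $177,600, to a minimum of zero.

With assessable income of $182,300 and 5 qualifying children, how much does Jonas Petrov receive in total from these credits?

$24,977

Child Tax Credit: base = 5 × $10,530 = $52,650. $182,300 is $13,500 into a $25,000 phase-out range, leaving 11,500/25,000 of the credit: $52,650 × 11,500/25,000 = $24,219.
Property Tax Rebate: $182,300 is below the $191,100 cutoff, so the full $500 applies.
Working Family Credit: 11% of the $4,700 excess over $177,600 is $517; credit = $775 − $517 = $258.
Total: $24,219 + $500 + $258 = $24,977.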